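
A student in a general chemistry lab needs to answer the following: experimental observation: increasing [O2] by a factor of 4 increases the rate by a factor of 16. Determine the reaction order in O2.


rate ∝ [O2]^n
4^n = 16 → n = 2
Order in O2: 2

2


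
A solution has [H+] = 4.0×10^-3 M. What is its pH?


pH = -log10([H+]) = -log10(4.0×10^-3)
= 3 - log10(4.0)
= 3 - 0.6
= 2.4

2.4


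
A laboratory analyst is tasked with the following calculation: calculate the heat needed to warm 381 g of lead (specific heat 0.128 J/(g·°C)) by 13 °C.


q = mcΔT = 381 × 0.128 × 13
= 633.98 J

633.98 J


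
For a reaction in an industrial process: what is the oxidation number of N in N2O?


2x + (-2) = 0, so x = +1
Oxidation number: +1

+1


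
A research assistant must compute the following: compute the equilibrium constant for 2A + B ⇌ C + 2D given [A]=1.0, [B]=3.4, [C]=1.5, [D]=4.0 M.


Kc = [C][D]^2/([A]^2[B])
= (1.5^1 × 4.0^2)/(1.0^2 × 3.4^1)
= 24/3.4
= 7.059

7.059


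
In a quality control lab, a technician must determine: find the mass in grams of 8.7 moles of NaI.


M(NaI) = 149.89 g/mol
mass = n × M = 8.7 × 149.89 = 1304.04 g

1304.04 g


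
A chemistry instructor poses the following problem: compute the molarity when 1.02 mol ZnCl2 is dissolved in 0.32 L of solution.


M = n/V = 1.02/0.32 = 3.188 mol/L

3.188 M


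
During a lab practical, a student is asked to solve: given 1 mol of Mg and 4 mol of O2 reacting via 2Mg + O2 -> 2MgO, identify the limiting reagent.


Mole ratio available / coefficient:
  Mg: 1/2 = 0.500
  O2: 4/1 = 4.000
Smaller ratio is limiting.

Mg


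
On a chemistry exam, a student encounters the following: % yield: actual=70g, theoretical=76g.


% yield = actual/theoretical × 100
= 70/76 × 100
= 92.11%

92.11%


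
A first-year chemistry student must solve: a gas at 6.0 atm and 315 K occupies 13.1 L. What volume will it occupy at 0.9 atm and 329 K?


P1V1/T1 = P2V2/T2
V2 = P1V1T2/(T1P2)
= 6.0×13.1×329/(315×0.9)
= 91.215 L

91.215 L


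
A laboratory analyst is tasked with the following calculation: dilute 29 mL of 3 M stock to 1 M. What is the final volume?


C1V1 = C2V2
3 × 29 = 1 × V2
V2 = 87/1 = 87.0 mL

87.0 mL


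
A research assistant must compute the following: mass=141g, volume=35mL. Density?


ρ = mass/volume
= 141/35
= 4.029 g/mL

4.029 g/mL


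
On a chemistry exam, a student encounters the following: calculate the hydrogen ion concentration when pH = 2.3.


[H+] = 10^(-pH) = 10^(-2.3)
= 5.01×10^-3 M

5.01×10^-3 M


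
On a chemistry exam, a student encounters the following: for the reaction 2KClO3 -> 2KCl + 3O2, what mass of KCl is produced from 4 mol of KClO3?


Mole ratio KCl:KClO3 = 2:2
n(KCl) = 4 × 2/2 = 4.000 mol
mass = 4.000 × 74.55 = 298.2 g

298.2 g


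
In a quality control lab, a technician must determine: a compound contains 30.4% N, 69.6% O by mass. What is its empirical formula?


Assume 100 g sample. Moles of each element:
  N: 30.4/14.01 = 2.17 mol
  O: 69.6/16.0 = 4.35 mol
Divide by smallest (2.17):
  N: 2.17/2.17 = 1.0
  O: 4.35/2.17 = 2.0
Empirical formula: NO2

NO2


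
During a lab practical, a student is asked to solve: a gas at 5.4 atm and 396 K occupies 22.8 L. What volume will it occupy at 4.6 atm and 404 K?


P1V1/T1 = P2V2/T2
V2 = P1V1T2/(T1P2)
= 5.4×22.8×404/(396×4.6)
= 27.306 L

27.306 L


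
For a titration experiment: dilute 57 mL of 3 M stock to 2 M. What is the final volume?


C1V1 = C2V2
3 × 57 = 2 × V2
V2 = 171/2 = 85.5 mL

85.5 mL


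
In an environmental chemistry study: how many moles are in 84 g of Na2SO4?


M(Na2SO4) = 142.05 g/mol
n = mass/M = 84/142.05 = 0.5913 mol

0.5913 mol


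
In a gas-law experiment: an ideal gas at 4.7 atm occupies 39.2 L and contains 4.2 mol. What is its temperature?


PV = nRT  (R = 0.08206 L·atm/(mol·K))
T = PV/(nR) = 4.7×39.2/(4.2×0.08206)
= 184.24/0.344652
= 534.57 K

534.57 K


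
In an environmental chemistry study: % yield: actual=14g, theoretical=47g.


% yield = actual/theoretical × 100
= 14/47 × 100
= 29.79%

29.79%


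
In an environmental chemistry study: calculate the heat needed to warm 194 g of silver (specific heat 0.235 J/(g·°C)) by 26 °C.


q = mcΔT = 194 × 0.235 × 26
= 1185.34 J

1185.34 J


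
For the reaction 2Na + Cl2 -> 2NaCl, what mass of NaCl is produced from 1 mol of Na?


Mole ratio NaCl:Na = 2:2
n(NaCl) = 1 × 2/2 = 1.000 mol
mass = 1.000 × 58.44 = 58.44 g

58.44 g


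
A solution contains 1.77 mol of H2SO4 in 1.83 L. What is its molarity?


M = n/V = 1.77/1.83 = 0.967 mol/L

0.967 M


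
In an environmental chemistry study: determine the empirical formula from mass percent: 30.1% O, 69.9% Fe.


Assume 100 g sample. Moles of each element:
  O: 30.1/16.0 = 1.881 mol
  Fe: 69.9/55.85 = 1.252 mol
Divide by smallest (1.252):
  O: 1.881/1.252 = 1.5
  Fe: 1.252/1.252 = 1.0
Multiply all ratios by 2 to obtain whole numbers.
Empirical formula: Fe2O3

Fe2O3


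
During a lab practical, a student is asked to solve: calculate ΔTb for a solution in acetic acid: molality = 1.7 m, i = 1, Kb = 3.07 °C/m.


ΔTb = Kb × m × i
= 3.07 × 1.7 × 1
= 5.219 °C

5.219 °C


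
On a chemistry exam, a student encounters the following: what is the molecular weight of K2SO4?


M(K2SO4) = 2×39.1 + 1×32.07 + 4×16.0
= 78.2 + 32.07 + 64.0
= 174.27 g/mol

174.27 g/mol


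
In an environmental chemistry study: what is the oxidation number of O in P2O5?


O is usually -2
Oxidation number: -2

-2


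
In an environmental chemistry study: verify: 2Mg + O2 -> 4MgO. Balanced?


Equation: 2Mg + O2 -> 4MgO
Check atoms: Mg: 2≠4, O: 2≠4
Not balanced

No, not balanced


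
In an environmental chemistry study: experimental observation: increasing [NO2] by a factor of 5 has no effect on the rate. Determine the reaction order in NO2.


rate ∝ [NO2]^n
rate ∝ [NO2]^0
Order in NO2: 0

0


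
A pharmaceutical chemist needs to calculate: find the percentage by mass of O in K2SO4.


M(K2SO4) = 2×39.1 + 1×32.07 + 4×16.0 = 174.27 g/mol
Mass of O = 4 × 16.0 = 64.00 g/mol
% O = 64.00/174.27 × 100 = 36.72%

36.72%


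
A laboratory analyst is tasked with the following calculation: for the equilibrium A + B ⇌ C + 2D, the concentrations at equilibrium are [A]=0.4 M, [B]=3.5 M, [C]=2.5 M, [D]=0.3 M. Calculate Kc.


Kc = [C][D]^2/([A][B])
= (2.5^1 × 0.3^2)/(0.4^1 × 3.5^1)
= 0.225/1.4
= 0.1607

0.1607


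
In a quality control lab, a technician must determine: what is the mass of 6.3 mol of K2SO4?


M(K2SO4) = 174.27 g/mol
mass = n × M = 6.3 × 174.27 = 1097.90 g

1097.90 g


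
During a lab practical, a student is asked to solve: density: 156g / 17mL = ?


ρ = mass/volume
= 156/17
= 9.176 g/mL

9.176 g/mL


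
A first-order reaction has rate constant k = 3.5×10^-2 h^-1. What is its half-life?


t½ = ln2/k = 0.693147/(3.5×10^-2 h^-1)
= 19.80 h

19.80 h


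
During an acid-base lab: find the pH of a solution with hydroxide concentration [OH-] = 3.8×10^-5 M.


pOH = -log10([OH-]) = -log10(3.8×10^-5)
= 5 - log10(3.8) = 4.42
pH = 14 - pOH = 14 - 4.42 = 9.58

9.58


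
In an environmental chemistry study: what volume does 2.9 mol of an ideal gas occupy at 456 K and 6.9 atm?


PV = nRT  (R = 0.08206 L·atm/(mol·K))
V = nRT/P = 2.9×0.08206×456/6.9
= 15.727 L

15.727 L


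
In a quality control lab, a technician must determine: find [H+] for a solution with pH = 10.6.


[H+] = 10^(-pH) = 10^(-10.6)
= 2.51×10^-11 M

2.51×10^-11 M


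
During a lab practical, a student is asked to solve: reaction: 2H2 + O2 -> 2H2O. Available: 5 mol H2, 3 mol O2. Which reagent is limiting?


Mole ratio available / coefficient:
  H2: 5/2 = 2.500
  O2: 3/1 = 3.000
Smaller ratio is limiting.

H2


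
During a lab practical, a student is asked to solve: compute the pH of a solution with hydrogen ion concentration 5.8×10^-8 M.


pH = -log10([H+]) = -log10(5.8×10^-8)
= 8 - log10(5.8)
= 8 - 0.76
= 7.24

7.24


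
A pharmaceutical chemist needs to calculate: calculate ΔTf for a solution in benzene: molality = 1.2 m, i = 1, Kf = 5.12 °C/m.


ΔTf = Kf × m × i
= 5.12 × 1.2 × 1
= 6.144 °C

6.144 °C


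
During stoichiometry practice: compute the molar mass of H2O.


M(H2O) = 2×1.008 + 1×16.0
= 2.02 + 16.0
= 18.02 g/mol

18.02 g/mol


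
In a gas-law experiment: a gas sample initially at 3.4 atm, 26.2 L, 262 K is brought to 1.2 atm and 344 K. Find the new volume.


P1V1/T1 = P2V2/T2
V2 = P1V1T2/(T1P2)
= 3.4×26.2×344/(262×1.2)
= 97.467 L

97.467 L


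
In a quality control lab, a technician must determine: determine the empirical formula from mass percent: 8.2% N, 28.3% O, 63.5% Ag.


Assume 100 g sample. Moles of each element:
  N: 8.2/14.01 = 0.585 mol
  O: 28.3/16.0 = 1.769 mol
  Ag: 63.5/107.87 = 0.589 mol
Divide by smallest (0.585):
  N: 0.585/0.585 = 1.0
  O: 1.769/0.585 = 3.02
  Ag: 0.589/0.585 = 1.01
Empirical formula: AgNO3

AgNO3


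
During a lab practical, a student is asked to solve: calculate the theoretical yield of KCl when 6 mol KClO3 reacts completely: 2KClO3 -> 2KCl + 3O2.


Mole ratio KCl:KClO3 = 2:2
n(KCl) = 6 × 2/2 = 6.000 mol
mass = 6.000 × 74.55 = 447.3 g

447.3 g


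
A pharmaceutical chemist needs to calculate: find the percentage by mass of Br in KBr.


M(KBr) = 1×39.1 + 1×79.9 = 119.00 g/mol
Mass of Br = 1 × 79.9 = 79.90 g/mol
% Br = 79.90/119.00 × 100 = 67.14%

67.14%


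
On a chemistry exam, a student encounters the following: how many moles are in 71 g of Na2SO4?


M(Na2SO4) = 142.05 g/mol
n = mass/M = 71/142.05 = 0.4998 mol

0.4998 mol


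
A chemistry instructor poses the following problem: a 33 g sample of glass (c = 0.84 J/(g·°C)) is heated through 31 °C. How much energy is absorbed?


q = mcΔT = 33 × 0.84 × 31
= 859.32 J

859.32 J


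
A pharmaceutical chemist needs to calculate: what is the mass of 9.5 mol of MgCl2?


M(MgCl2) = 95.21 g/mol
mass = n × M = 9.5 × 95.21 = 904.50 g

904.50 g


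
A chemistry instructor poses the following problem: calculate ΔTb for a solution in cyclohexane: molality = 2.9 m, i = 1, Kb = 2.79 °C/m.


ΔTb = Kb × m × i
= 2.79 × 2.9 × 1
= 8.091 °C

8.091 °C


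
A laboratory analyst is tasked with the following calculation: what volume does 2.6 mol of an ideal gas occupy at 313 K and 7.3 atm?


PV = nRT  (R = 0.08206 L·atm/(mol·K))
V = nRT/P = 2.6×0.08206×313/7.3
= 9.148 L

9.148 L


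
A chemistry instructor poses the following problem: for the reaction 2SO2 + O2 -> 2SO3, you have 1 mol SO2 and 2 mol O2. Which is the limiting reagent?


Mole ratio available / coefficient:
  SO2: 1/2 = 0.500
  O2: 2/1 = 2.000
Smaller ratio is limiting.

SO2


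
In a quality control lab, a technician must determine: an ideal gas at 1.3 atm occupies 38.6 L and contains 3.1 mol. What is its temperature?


PV = nRT  (R = 0.08206 L·atm/(mol·K))
T = PV/(nR) = 1.3×38.6/(3.1×0.08206)
= 50.18/0.254386
= 197.26 K

197.26 K


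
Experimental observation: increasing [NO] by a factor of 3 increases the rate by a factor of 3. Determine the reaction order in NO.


rate ∝ [NO]^n
3^n = 3 → n = 1
Order in NO: 1

1


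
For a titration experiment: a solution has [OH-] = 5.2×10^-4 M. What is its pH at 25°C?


pOH = -log10([OH-]) = -log10(5.2×10^-4)
= 4 - log10(5.2) = 3.28
pH = 14 - pOH = 14 - 3.28 = 10.72

10.72


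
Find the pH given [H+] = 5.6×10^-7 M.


pH = -log10([H+]) = -log10(5.6×10^-7)
= 7 - log10(5.6)
= 7 - 0.75
= 6.25

6.25


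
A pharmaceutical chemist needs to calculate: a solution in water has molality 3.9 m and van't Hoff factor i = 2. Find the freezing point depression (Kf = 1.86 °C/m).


ΔTf = Kf × m × i
= 1.86 × 3.9 × 2
= 14.508 °C

14.508 °C


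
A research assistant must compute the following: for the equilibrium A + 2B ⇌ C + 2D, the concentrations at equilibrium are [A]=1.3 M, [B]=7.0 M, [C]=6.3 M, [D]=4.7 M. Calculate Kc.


Kc = [C][D]^2/([A][B]^2)
= (6.3^1 × 4.7^2)/(1.3^1 × 7.0^2)
= 139.167/63.7
= 2.185

2.185


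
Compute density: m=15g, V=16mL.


ρ = mass/volume
= 15/16
= 0.938 g/mL

0.938 g/mL


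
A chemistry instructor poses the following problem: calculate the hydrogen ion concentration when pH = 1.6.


[H+] = 10^(-pH) = 10^(-1.6)
= 2.51×10^-2 M

2.51×10^-2 M


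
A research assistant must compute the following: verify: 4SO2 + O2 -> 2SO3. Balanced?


Equation: 4SO2 + O2 -> 2SO3
Check atoms: O: 10≠6, S: 4≠2
Not balanced

No, not balanced


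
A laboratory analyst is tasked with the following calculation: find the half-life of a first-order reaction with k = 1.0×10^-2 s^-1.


t½ = ln2/k = 0.693147/(1.0×10^-2 s^-1)
= 69.31 s

69.31 s


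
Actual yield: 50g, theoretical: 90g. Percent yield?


% yield = actual/theoretical × 100
= 50/90 × 100
= 55.56%

55.56%


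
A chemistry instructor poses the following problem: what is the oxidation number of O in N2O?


O is usually -2
Oxidation number: -2

-2


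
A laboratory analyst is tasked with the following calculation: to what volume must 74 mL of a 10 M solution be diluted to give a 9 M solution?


C1V1 = C2V2
10 × 74 = 9 × V2
V2 = 740/9 = 82.22 mL

82.22 mL


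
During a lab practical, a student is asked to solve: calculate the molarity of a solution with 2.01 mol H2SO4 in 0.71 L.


M = n/V = 2.01/0.71 = 2.831 mol/L

2.831 M


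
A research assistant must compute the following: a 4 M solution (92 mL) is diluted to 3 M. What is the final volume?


C1V1 = C2V2
4 × 92 = 3 × V2
V2 = 368/3 = 122.67 mL

122.67 mL


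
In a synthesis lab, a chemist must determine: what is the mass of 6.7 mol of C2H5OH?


M(C2H5OH) = 46.07 g/mol
mass = n × M = 6.7 × 46.07 = 308.67 g

308.67 g


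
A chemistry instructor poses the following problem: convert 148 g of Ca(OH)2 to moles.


M(Ca(OH)2) = 74.1 g/mol
n = mass/M = 148/74.1 = 1.9973 mol

1.9973 mol


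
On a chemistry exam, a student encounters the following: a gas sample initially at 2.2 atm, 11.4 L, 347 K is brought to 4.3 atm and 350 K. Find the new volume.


P1V1/T1 = P2V2/T2
V2 = P1V1T2/(T1P2)
= 2.2×11.4×350/(347×4.3)
= 5.883 L

5.883 L


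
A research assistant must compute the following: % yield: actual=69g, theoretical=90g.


% yield = actual/theoretical × 100
= 69/90 × 100
= 76.67%

76.67%


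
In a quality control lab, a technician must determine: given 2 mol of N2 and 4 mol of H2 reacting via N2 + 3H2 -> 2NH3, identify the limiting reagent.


Mole ratio available / coefficient:
  N2: 2/1 = 2.000
  H2: 4/3 = 1.333
Smaller ratio is limiting.

H2


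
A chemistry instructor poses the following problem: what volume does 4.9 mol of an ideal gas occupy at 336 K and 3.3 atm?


PV = nRT  (R = 0.08206 L·atm/(mol·K))
V = nRT/P = 4.9×0.08206×336/3.3
= 40.94 L

40.94 L


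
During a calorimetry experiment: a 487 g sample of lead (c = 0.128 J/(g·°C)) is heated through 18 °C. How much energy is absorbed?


q = mcΔT = 487 × 0.128 × 18
= 1122.05 J

1122.05 J


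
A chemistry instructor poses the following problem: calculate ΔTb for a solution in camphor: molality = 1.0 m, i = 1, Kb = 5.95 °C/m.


ΔTb = Kb × m × i
= 5.95 × 1.0 × 1
= 5.95 °C

5.95 °C


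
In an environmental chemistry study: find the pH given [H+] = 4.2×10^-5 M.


pH = -log10([H+]) = -log10(4.2×10^-5)
= 5 - log10(4.2)
= 5 - 0.62
= 4.38

4.38


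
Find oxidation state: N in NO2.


x + 2(-2) = 0, so x = +4
Oxidation number: +4

+4


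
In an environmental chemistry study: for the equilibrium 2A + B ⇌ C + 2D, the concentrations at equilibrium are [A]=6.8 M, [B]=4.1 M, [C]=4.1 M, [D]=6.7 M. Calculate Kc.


Kc = [C][D]^2/([A]^2[B])
= (4.1^1 × 6.7^2)/(6.8^2 × 4.1^1)
= 184.049/189.584
= 0.9708

0.9708


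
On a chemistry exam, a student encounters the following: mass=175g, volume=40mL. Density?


ρ = mass/volume
= 175/40
= 4.375 g/mL

4.375 g/mL


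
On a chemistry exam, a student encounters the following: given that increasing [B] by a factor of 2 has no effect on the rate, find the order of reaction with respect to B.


rate ∝ [B]^n
rate ∝ [B]^0
Order in B: 0

0


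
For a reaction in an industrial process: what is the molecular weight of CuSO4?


M(CuSO4) = 1×63.55 + 1×32.07 + 4×16.0
= 63.55 + 32.07 + 64.0
= 159.62 g/mol

159.62 g/mol


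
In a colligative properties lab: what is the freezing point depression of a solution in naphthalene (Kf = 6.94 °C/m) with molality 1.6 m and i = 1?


ΔTf = Kf × m × i
= 6.94 × 1.6 × 1
= 11.104 °C

11.104 °C


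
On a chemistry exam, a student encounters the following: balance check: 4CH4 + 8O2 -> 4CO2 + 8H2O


Equation: 4CH4 + 8O2 -> 4CO2 + 8H2O
Check atoms: C: 4=4, H: 16=16, O: 16=16
Balanced

Yes, balanced


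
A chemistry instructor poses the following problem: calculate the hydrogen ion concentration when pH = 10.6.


[H+] = 10^(-pH) = 10^(-10.6)
= 2.51×10^-11 M

2.51×10^-11 M


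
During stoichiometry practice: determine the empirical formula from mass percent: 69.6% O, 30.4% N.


Assume 100 g sample. Moles of each element:
  O: 69.6/16.0 = 4.35 mol
  N: 30.4/14.01 = 2.17 mol
Divide by smallest (2.17):
  O: 4.35/2.17 = 2.0
  N: 2.17/2.17 = 1.0
Empirical formula: NO2

NO2


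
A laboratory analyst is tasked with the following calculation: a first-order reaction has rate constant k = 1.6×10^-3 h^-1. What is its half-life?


t½ = ln2/k = 0.693147/(1.6×10^-3 h^-1)
= 433.2 h

433.2 h


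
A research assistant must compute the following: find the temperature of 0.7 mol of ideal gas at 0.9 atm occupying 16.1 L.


PV = nRT  (R = 0.08206 L·atm/(mol·K))
T = PV/(nR) = 0.9×16.1/(0.7×0.08206)
= 14.49/0.057442
= 252.25 K

252.25 K


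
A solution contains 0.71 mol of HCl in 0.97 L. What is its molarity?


M = n/V = 0.71/0.97 = 0.732 mol/L

0.732 M


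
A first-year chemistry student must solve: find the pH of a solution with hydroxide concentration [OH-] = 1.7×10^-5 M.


pOH = -log10([OH-]) = -log10(1.7×10^-5)
= 5 - log10(1.7) = 4.77
pH = 14 - pOH = 14 - 4.77 = 9.23

9.23


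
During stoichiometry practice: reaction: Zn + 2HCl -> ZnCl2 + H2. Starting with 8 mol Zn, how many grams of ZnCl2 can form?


Mole ratio ZnCl2:Zn = 1:1
n(ZnCl2) = 8 × 1/1 = 8.000 mol
mass = 8.000 × 136.28 = 1090.24 g

1090.24 g


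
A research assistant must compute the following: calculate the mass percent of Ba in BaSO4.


M(BaSO4) = 1×137.33 + 1×32.07 + 4×16.0 = 233.40 g/mol
Mass of Ba = 1 × 137.33 = 137.33 g/mol
% Ba = 137.33/233.40 × 100 = 58.84%

58.84%


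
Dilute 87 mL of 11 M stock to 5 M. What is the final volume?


C1V1 = C2V2
11 × 87 = 5 × V2
V2 = 957/5 = 191.4 mL

191.4 mL


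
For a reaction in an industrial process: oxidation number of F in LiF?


F is always -1
Oxidation number: -1

-1


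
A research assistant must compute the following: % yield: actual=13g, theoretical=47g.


% yield = actual/theoretical × 100
= 13/47 × 100
= 27.66%

27.66%


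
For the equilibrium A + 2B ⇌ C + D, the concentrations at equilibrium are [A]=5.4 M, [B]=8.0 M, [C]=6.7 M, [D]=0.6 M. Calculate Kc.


Kc = [C][D]/([A][B]^2)
= (6.7^1 × 0.6^1)/(5.4^1 × 8.0^2)
= 4.02/345.6
= 0.01163

0.01163


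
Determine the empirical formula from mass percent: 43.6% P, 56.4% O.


Assume 100 g sample. Moles of each element:
  P: 43.6/30.97 = 1.408 mol
  O: 56.4/16.0 = 3.525 mol
Divide by smallest (1.408):
  P: 1.408/1.408 = 1.0
  O: 3.525/1.408 = 2.5
Multiply all ratios by 2 to obtain whole numbers.
Empirical formula: P2O5

P2O5


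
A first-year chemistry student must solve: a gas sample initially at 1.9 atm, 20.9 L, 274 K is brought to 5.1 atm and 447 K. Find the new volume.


P1V1/T1 = P2V2/T2
V2 = P1V1T2/(T1P2)
= 1.9×20.9×447/(274×5.1)
= 12.702 L

12.702 L


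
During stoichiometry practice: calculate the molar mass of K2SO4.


M(K2SO4) = 2×39.1 + 1×32.07 + 4×16.0
= 78.2 + 32.07 + 64.0
= 174.27 g/mol

174.27 g/mol


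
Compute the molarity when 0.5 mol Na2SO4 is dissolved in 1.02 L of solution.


M = n/V = 0.5/1.02 = 0.490 mol/L

0.490 M


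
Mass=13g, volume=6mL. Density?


ρ = mass/volume
= 13/6
= 2.167 g/mL

2.167 g/mL


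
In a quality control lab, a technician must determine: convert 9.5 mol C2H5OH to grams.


M(C2H5OH) = 46.07 g/mol
mass = n × M = 9.5 × 46.07 = 437.67 g

437.67 g


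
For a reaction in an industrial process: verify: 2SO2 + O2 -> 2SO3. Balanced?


Equation: 2SO2 + O2 -> 2SO3
Check atoms: O: 6=6, S: 2=2
Balanced

Yes, balanced


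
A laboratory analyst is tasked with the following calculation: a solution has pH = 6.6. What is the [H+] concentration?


[H+] = 10^(-pH) = 10^(-6.6)
= 2.51×10^-7 M

2.51×10^-7 M


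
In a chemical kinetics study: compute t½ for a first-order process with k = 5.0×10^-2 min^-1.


t½ = ln2/k = 0.693147/(5.0×10^-2 min^-1)
= 13.86 min

13.86 min


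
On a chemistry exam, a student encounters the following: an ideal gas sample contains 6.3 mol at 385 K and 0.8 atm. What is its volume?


PV = nRT  (R = 0.08206 L·atm/(mol·K))
V = nRT/P = 6.3×0.08206×385/0.8
= 248.796 L

248.796 L


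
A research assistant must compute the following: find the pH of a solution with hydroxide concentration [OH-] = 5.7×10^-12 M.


pOH = -log10([OH-]) = -log10(5.7×10^-12)
= 12 - log10(5.7) = 11.24
pH = 14 - pOH = 14 - 11.24 = 2.76

2.76


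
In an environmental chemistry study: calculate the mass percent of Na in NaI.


M(NaI) = 1×22.99 + 1×126.9 = 149.89 g/mol
Mass of Na = 1 × 22.99 = 22.99 g/mol
% Na = 22.99/149.89 × 100 = 15.34%

15.34%


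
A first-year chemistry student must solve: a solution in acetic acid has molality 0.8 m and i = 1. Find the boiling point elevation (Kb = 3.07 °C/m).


ΔTb = Kb × m × i
= 3.07 × 0.8 × 1
= 2.456 °C

2.456 °C


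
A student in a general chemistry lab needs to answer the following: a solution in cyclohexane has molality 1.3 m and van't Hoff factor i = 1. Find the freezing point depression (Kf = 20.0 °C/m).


ΔTf = Kf × m × i
= 20.0 × 1.3 × 1
= 26.0 °C

26.0 °C


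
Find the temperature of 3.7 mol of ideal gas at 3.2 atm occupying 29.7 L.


PV = nRT  (R = 0.08206 L·atm/(mol·K))
T = PV/(nR) = 3.2×29.7/(3.7×0.08206)
= 95.04/0.303622
= 313.02 K

313.02 K


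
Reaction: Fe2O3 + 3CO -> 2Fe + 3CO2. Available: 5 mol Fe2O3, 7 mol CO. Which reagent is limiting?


Mole ratio available / coefficient:
  Fe2O3: 5/1 = 5.000
  CO: 7/3 = 2.333
Smaller ratio is limiting.

CO


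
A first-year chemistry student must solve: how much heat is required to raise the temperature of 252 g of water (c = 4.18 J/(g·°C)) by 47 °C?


q = mcΔT = 252 × 4.18 × 47
= 49507.92 J

49507.92 J


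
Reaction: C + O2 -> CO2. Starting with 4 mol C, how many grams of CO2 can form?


Mole ratio CO2:C = 1:1
n(CO2) = 4 × 1/1 = 4.000 mol
mass = 4.000 × 44.01 = 176.04 g

176.04 g


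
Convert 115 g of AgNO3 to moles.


M(AgNO3) = 169.88 g/mol
n = mass/M = 115/169.88 = 0.6769 mol

0.6769 mol


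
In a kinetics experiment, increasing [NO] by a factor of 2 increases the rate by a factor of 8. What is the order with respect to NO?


rate ∝ [NO]^n
2^n = 8 → n = 3
Order in NO: 3

3


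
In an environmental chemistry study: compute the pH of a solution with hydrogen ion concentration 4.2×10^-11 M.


pH = -log10([H+]) = -log10(4.2×10^-11)
= 11 - log10(4.2)
= 11 - 0.62
= 10.38

10.38


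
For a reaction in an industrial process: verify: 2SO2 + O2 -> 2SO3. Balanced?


Equation: 2SO2 + O2 -> 2SO3
Check atoms: O: 6=6, S: 2=2
Balanced

Yes, balanced


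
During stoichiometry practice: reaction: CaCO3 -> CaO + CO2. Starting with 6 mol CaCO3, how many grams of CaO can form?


Mole ratio CaO:CaCO3 = 1:1
n(CaO) = 6 × 1/1 = 6.000 mol
mass = 6.000 × 56.08 = 336.48 g

336.48 g


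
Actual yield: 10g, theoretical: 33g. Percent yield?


% yield = actual/theoretical × 100
= 10/33 × 100
= 30.3%

30.3%


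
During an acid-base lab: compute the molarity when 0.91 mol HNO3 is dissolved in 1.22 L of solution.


M = n/V = 0.91/1.22 = 0.746 mol/L

0.746 M


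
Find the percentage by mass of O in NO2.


M(NO2) = 1×14.01 + 2×16.0 = 46.01 g/mol
Mass of O = 2 × 16.0 = 32.00 g/mol
% O = 32.00/46.01 × 100 = 69.55%

69.55%


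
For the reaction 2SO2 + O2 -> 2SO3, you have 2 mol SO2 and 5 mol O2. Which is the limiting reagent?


Mole ratio available / coefficient:
  SO2: 2/2 = 1.000
  O2: 5/1 = 5.000
Smaller ratio is limiting.

SO2


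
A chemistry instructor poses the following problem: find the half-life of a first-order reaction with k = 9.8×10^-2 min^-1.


t½ = ln2/k = 0.693147/(9.8×10^-2 min^-1)
= 7.073 min

7.073 min


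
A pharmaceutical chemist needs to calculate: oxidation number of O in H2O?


O is usually -2
Oxidation number: -2

-2


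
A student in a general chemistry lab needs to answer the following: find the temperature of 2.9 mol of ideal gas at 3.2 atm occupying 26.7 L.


PV = nRT  (R = 0.08206 L·atm/(mol·K))
T = PV/(nR) = 3.2×26.7/(2.9×0.08206)
= 85.44/0.237974
= 359.03 K

359.03 K


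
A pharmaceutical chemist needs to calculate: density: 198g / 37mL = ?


ρ = mass/volume
= 198/37
= 5.351 g/mL

5.351 g/mL


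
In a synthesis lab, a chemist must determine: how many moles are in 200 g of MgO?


M(MgO) = 40.31 g/mol
n = mass/M = 200/40.31 = 4.9615 mol

4.9615 mol


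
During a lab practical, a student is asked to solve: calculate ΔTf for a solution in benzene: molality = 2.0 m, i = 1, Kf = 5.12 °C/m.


ΔTf = Kf × m × i
= 5.12 × 2.0 × 1
= 10.24 °C

10.24 °C


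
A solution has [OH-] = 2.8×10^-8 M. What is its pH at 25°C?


pOH = -log10([OH-]) = -log10(2.8×10^-8)
= 8 - log10(2.8) = 7.55
pH = 14 - pOH = 14 - 7.55 = 6.45

6.45


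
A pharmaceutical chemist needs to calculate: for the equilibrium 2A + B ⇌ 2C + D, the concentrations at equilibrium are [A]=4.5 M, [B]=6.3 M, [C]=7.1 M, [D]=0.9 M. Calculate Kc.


Kc = [C]^2[D]/([A]^2[B])
= (7.1^2 × 0.9^1)/(4.5^2 × 6.3^1)
= 45.369/127.575
= 0.3556

0.3556


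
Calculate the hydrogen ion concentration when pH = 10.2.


[H+] = 10^(-pH) = 10^(-10.2)
= 6.31×10^-11 M

6.31×10^-11 M


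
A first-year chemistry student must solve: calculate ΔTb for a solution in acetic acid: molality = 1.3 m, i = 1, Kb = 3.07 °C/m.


ΔTb = Kb × m × i
= 3.07 × 1.3 × 1
= 3.991 °C

3.991 °C


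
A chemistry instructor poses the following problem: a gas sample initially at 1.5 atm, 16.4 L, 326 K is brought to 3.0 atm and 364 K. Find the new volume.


P1V1/T1 = P2V2/T2
V2 = P1V1T2/(T1P2)
= 1.5×16.4×364/(326×3.0)
= 9.156 L

9.156 L


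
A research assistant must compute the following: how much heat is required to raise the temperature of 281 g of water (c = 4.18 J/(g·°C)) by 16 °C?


q = mcΔT = 281 × 4.18 × 16
= 18793.28 J

18793.28 J


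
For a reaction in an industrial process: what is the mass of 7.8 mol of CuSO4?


M(CuSO4) = 159.62 g/mol
mass = n × M = 7.8 × 159.62 = 1245.04 g

1245.04 g


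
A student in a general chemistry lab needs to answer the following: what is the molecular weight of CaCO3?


M(CaCO3) = 1×40.08 + 1×12.01 + 3×16.0
= 40.08 + 12.01 + 48.0
= 100.09 g/mol

100.09 g/mol


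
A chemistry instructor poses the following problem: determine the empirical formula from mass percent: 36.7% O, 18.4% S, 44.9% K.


Assume 100 g sample. Moles of each element:
  O: 36.7/16.0 = 2.294 mol
  S: 18.4/32.07 = 0.574 mol
  K: 44.9/39.1 = 1.148 mol
Divide by smallest (0.574):
  O: 2.294/0.574 = 4.0
  S: 0.574/0.574 = 1.0
  K: 1.148/0.574 = 2.0
Empirical formula: K2SO4

K2SO4


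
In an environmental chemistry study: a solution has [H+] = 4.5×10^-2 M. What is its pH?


pH = -log10([H+]) = -log10(4.5×10^-2)
= 2 - log10(4.5)
= 2 - 0.65
= 1.35

1.35


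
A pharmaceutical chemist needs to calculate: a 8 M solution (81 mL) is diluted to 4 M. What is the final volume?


C1V1 = C2V2
8 × 81 = 4 × V2
V2 = 648/4 = 162.0 mL

162.0 mL


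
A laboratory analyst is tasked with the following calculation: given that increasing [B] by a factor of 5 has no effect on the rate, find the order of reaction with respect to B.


rate ∝ [B]^n
rate ∝ [B]^0
Order in B: 0

0


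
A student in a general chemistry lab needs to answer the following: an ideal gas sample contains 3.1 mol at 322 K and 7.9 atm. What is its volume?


PV = nRT  (R = 0.08206 L·atm/(mol·K))
V = nRT/P = 3.1×0.08206×322/7.9
= 10.369 L

10.369 L


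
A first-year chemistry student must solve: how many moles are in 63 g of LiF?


M(LiF) = 25.94 g/mol
n = mass/M = 63/25.94 = 2.4287 mol

2.4287 mol


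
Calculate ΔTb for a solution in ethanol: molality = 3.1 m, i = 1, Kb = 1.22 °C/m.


ΔTb = Kb × m × i
= 1.22 × 3.1 × 1
= 3.782 °C

3.782 °C


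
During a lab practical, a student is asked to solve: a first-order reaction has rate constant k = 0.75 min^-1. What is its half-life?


t½ = ln2/k = 0.693147/(0.75 min^-1)
= 0.9242 min

0.9242 min


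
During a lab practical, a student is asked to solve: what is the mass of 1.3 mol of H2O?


M(H2O) = 18.02 g/mol
mass = n × M = 1.3 × 18.02 = 23.43 g

23.43 g


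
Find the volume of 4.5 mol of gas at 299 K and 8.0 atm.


PV = nRT  (R = 0.08206 L·atm/(mol·K))
V = nRT/P = 4.5×0.08206×299/8.0
= 13.801 L

13.801 L


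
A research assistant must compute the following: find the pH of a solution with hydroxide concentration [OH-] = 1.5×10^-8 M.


pOH = -log10([OH-]) = -log10(1.5×10^-8)
= 8 - log10(1.5) = 7.82
pH = 14 - pOH = 14 - 7.82 = 6.18

6.18


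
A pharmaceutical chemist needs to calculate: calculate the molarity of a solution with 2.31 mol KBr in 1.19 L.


M = n/V = 2.31/1.19 = 1.941 mol/L

1.941 M


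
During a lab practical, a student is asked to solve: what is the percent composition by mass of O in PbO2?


M(PbO2) = 1×207.2 + 2×16.0 = 239.20 g/mol
Mass of O = 2 × 16.0 = 32.00 g/mol
% O = 32.00/239.20 × 100 = 13.38%

13.38%


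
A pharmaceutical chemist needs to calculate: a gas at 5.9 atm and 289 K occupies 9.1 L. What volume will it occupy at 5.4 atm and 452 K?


P1V1/T1 = P2V2/T2
V2 = P1V1T2/(T1P2)
= 5.9×9.1×452/(289×5.4)
= 15.55 L

15.55 L


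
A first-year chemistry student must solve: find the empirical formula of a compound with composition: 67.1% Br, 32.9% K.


Assume 100 g sample. Moles of each element:
  Br: 67.1/79.9 = 0.84 mol
  K: 32.9/39.1 = 0.841 mol
Divide by smallest (0.84):
  Br: 0.84/0.84 = 1.0
  K: 0.841/0.84 = 1.0
Empirical formula: KBr

KBr


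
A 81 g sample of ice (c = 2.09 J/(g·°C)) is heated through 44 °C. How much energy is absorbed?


q = mcΔT = 81 × 2.09 × 44
= 7448.76 J

7448.76 J


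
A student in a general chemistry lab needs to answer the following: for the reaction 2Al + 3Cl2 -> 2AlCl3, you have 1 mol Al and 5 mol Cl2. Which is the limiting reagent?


Mole ratio available / coefficient:
  Al: 1/2 = 0.500
  Cl2: 5/3 = 1.667
Smaller ratio is limiting.

Al


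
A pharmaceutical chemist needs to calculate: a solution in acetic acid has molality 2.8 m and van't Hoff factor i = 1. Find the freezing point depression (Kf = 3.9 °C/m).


ΔTf = Kf × m × i
= 3.9 × 2.8 × 1
= 10.92 °C

10.92 °C


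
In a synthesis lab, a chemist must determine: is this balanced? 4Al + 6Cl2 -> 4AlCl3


Equation: 4Al + 6Cl2 -> 4AlCl3
Check atoms: Al: 4=4, Cl: 12=12
Balanced

Yes, balanced


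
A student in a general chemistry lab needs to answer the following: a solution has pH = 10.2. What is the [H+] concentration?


[H+] = 10^(-pH) = 10^(-10.2)
= 6.31×10^-11 M

6.31×10^-11 M


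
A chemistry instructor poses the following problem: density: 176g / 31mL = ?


ρ = mass/volume
= 176/31
= 5.677 g/mL

5.677 g/mL


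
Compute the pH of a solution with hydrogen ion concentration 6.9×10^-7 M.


pH = -log10([H+]) = -log10(6.9×10^-7)
= 7 - log10(6.9)
= 7 - 0.84
= 6.16

6.16


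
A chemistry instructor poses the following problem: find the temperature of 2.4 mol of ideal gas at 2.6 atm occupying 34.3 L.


PV = nRT  (R = 0.08206 L·atm/(mol·K))
T = PV/(nR) = 2.6×34.3/(2.4×0.08206)
= 89.18/0.196944
= 452.82 K

452.82 K


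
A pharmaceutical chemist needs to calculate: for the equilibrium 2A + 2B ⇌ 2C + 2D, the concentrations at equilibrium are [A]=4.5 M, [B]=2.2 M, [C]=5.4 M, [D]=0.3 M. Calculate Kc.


Kc = [C]^2[D]^2/([A]^2[B]^2)
= (5.4^2 × 0.3^2)/(4.5^2 × 2.2^2)
= 2.6244/98.01
= 0.02678

0.02678


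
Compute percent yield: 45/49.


% yield = actual/theoretical × 100
= 45/49 × 100
= 91.84%

91.84%


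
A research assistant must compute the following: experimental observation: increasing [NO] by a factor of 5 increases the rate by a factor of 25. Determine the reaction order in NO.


rate ∝ [NO]^n
5^n = 25 → n = 2
Order in NO: 2

2


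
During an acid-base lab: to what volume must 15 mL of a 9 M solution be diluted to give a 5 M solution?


C1V1 = C2V2
9 × 15 = 5 × V2
V2 = 135/5 = 27.0 mL

27.0 mL


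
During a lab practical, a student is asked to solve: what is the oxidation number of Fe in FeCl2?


x + 2(-1) = 0, so x = +2
Oxidation number: +2

+2


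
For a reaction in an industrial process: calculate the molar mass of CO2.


M(CO2) = 1×12.01 + 2×16.0
= 12.01 + 32.0
= 44.01 g/mol

44.01 g/mol


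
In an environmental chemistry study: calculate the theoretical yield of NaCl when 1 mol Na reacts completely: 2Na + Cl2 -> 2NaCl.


Mole ratio NaCl:Na = 2:2
n(NaCl) = 1 × 2/2 = 1.000 mol
mass = 1.000 × 58.44 = 58.44 g

58.44 g


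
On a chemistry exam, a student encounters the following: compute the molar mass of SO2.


M(SO2) = 1×32.07 + 2×16.0
= 32.07 + 32.0
= 64.07 g/mol

64.07 g/mol


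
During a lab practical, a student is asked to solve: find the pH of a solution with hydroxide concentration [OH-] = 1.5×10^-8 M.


pOH = -log10([OH-]) = -log10(1.5×10^-8)
= 8 - log10(1.5) = 7.82
pH = 14 - pOH = 14 - 7.82 = 6.18

6.18


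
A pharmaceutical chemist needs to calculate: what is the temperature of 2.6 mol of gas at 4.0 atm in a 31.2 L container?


PV = nRT  (R = 0.08206 L·atm/(mol·K))
T = PV/(nR) = 4.0×31.2/(2.6×0.08206)
= 124.80/0.213356
= 584.94 K

584.94 K


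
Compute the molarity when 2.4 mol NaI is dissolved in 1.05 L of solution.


M = n/V = 2.4/1.05 = 2.286 mol/L

2.286 M


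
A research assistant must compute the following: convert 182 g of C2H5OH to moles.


M(C2H5OH) = 46.07 g/mol
n = mass/M = 182/46.07 = 3.9505 mol

3.9505 mol


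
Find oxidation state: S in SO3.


x + 3(-2) = 0, so x = +6
Oxidation number: +6

+6


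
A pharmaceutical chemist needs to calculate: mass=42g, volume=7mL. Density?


ρ = mass/volume
= 42/7
= 6.0 g/mL

6.0 g/mL


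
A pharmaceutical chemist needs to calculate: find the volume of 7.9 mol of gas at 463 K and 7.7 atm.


PV = nRT  (R = 0.08206 L·atm/(mol·K))
V = nRT/P = 7.9×0.08206×463/7.7
= 38.981 L

38.981 L


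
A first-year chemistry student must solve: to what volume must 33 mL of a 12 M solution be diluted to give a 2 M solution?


C1V1 = C2V2
12 × 33 = 2 × V2
V2 = 396/2 = 198.0 mL

198.0 mL


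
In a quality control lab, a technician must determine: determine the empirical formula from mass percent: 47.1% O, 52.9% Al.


Assume 100 g sample. Moles of each element:
  O: 47.1/16.0 = 2.944 mol
  Al: 52.9/26.98 = 1.961 mol
Divide by smallest (1.961):
  O: 2.944/1.961 = 1.5
  Al: 1.961/1.961 = 1.0
Multiply all ratios by 2 to obtain whole numbers.
Empirical formula: Al2O3

Al2O3


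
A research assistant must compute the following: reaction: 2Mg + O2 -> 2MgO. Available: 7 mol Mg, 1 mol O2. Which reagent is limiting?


Mole ratio available / coefficient:
  Mg: 7/2 = 3.500
  O2: 1/1 = 1.000
Smaller ratio is limiting.

O2


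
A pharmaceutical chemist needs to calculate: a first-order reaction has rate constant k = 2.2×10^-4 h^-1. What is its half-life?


t½ = ln2/k = 0.693147/(2.2×10^-4 h^-1)
= 3151 h

3151 h


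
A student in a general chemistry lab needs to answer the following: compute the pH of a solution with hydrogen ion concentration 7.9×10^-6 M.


pH = -log10([H+]) = -log10(7.9×10^-6)
= 6 - log10(7.9)
= 6 - 0.9
= 5.1

5.1


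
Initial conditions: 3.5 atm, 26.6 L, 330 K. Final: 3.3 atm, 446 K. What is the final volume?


P1V1/T1 = P2V2/T2
V2 = P1V1T2/(T1P2)
= 3.5×26.6×446/(330×3.3)
= 38.129 L

38.129 L


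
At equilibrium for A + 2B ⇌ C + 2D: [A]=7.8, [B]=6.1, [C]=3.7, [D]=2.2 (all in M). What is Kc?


Kc = [C][D]^2/([A][B]^2)
= (3.7^1 × 2.2^2)/(7.8^1 × 6.1^2)
= 17.908/290.238
= 0.06170

0.06170


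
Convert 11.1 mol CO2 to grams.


M(CO2) = 44.01 g/mol
mass = n × M = 11.1 × 44.01 = 488.51 g

488.51 g


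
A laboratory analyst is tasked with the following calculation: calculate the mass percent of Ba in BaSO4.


M(BaSO4) = 1×137.33 + 1×32.07 + 4×16.0 = 233.40 g/mol
Mass of Ba = 1 × 137.33 = 137.33 g/mol
% Ba = 137.33/233.40 × 100 = 58.84%

58.84%


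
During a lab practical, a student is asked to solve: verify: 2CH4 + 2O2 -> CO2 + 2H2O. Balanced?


Equation: 2CH4 + 2O2 -> CO2 + 2H2O
Check atoms: C: 2≠1, H: 8≠4, O: 4=4
Not balanced

No, not balanced


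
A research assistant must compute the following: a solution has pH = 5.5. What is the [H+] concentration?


[H+] = 10^(-pH) = 10^(-5.5)
= 3.16×10^-6 M

3.16×10^-6 M


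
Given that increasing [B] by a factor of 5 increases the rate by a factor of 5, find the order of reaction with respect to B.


rate ∝ [B]^n
5^n = 5 → n = 1
Order in B: 1

1


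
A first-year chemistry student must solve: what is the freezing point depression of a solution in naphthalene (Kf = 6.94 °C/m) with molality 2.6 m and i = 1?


ΔTf = Kf × m × i
= 6.94 × 2.6 × 1
= 18.044 °C

18.044 °C


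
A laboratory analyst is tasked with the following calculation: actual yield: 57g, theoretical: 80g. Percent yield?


% yield = actual/theoretical × 100
= 57/80 × 100
= 71.25%

71.25%


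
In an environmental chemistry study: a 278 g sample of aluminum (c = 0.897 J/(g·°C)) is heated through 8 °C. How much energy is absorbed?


q = mcΔT = 278 × 0.897 × 8
= 1994.93 J

1994.93 J


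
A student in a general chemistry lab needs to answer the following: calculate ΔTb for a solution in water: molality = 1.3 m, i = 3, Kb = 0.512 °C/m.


ΔTb = Kb × m × i
= 0.512 × 1.3 × 3
= 1.9968 °C

1.9968 °C


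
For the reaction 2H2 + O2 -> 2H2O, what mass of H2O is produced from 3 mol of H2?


Mole ratio H2O:H2 = 2:2
n(H2O) = 3 × 2/2 = 3.000 mol
mass = 3.000 × 18.02 = 54.06 g

54.06 g


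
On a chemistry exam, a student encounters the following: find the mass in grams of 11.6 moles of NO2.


M(NO2) = 46.01 g/mol
mass = n × M = 11.6 × 46.01 = 533.72 g

533.72 g


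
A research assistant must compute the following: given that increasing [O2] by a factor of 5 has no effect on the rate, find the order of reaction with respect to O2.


rate ∝ [O2]^n
rate ∝ [O2]^0
Order in O2: 0

0


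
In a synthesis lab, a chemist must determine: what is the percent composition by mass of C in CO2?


M(CO2) = 1×12.01 + 2×16.0 = 44.01 g/mol
Mass of C = 1 × 12.01 = 12.01 g/mol
% C = 12.01/44.01 × 100 = 27.29%

27.29%
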